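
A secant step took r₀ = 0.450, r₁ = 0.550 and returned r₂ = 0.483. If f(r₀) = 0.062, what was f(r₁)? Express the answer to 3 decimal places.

The secant line through (0.450, 0.062) and (0.550, f(r₁)) crosses zero at r₂ = 0.483.
So (0.450, 0.062), (0.550, f(r₁)), (0.483, 0) are collinear:
f(r₁) = 0.062 · (0.550 − 0.483) / (0.450 − 0.483) = 0.062 · (0.06700)/(-0.03300) = -0.12588

-0.126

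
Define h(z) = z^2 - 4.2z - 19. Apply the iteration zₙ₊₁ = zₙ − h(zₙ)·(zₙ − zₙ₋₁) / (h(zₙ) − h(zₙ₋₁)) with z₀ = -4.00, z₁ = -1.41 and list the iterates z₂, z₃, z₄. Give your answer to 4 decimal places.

h(-4.00) = 13.800000, h(-1.41) = -11.089900
z₂ = -1.410000 − (-11.089900)·(-1.410000 − (-4.000000)) / (-11.089900 − 13.800000) = -1.410000 − (-28.722841)/(-24.889900) = -2.563996
h(-2.563996) = -1.657143
z₃ = -2.563996 − (-1.657143)·(-2.563996 − (-1.410000)) / (-1.657143 − (-11.089900)) = -2.563996 − (1.912336)/(9.432757) = -2.766729
h(-2.766729) = 0.275054
z₄ = -2.766729 − 0.275054·(-2.766729 − (-2.563996)) / (0.275054 − (-1.657143)) = -2.766729 − (-0.055763)/(1.932197) = -2.737870

-2.5640, -2.7667, -2.7379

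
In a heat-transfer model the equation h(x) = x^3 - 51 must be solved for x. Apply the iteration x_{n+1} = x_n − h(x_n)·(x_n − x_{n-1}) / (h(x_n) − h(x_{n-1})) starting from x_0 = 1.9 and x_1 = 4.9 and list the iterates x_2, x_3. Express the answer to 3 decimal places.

h(1.9) = -44.14100, h(4.9) = 66.64900
x_2 = 4.90000 − 66.64900·(4.90000 − 1.90000) / (66.64900 − (-44.14100)) = 4.90000 − (199.94700)/(110.79000) = 3.09526
h(3.09526) = -21.34541
x_3 = 3.09526 − (-21.34541)·(3.09526 − 4.90000) / (-21.34541 − 66.64900) = 3.09526 − (38.52288)/(-87.99441) = 3.53305

3.095, 3.533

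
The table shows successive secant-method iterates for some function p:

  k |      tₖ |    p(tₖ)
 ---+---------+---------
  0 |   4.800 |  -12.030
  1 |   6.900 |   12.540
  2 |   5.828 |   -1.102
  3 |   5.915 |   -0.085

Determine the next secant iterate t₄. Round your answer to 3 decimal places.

5.922

t₄ = 5.915 − (-0.085)·(5.915 − 5.828) / (-0.085 − (-1.102))
   = 5.915 − (-0.00739)/(1.01700) = 5.92227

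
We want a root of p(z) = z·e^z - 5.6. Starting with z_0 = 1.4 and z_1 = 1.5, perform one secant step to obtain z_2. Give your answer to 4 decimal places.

1.3926

p(1.4) = 0.077280, p(1.5) = 1.122534
z_2 = 1.500000 − 1.122534·(1.500000 − 1.400000) / (1.122534 − 0.077280) = 1.500000 − (0.112253)/(1.045254) = 1.392607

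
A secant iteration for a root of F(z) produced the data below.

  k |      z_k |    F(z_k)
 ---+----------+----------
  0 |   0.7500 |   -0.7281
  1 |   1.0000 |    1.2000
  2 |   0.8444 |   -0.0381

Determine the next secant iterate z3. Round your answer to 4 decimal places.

z3 = 0.8444 − (-0.0381)·(0.8444 − 1.0000) / (-0.0381 − 1.2000)
   = 0.8444 − (0.005928)/(-1.238100) = 0.849188

0.8492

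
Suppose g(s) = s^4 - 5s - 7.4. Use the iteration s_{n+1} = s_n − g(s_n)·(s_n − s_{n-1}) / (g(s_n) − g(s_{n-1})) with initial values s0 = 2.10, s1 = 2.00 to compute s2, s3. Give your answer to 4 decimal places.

2.0475, 2.0497

g(2.10) = 1.548100, g(2.00) = -1.400000
s2 = 2.000000 − (-1.400000)·(2.000000 − 2.100000) / (-1.400000 − 1.548100) = 2.000000 − (0.140000)/(-2.948100) = 2.047488
g(2.047488) = -0.062833
s3 = 2.047488 − (-0.062833)·(2.047488 − 2.000000) / (-0.062833 − (-1.400000)) = 2.047488 − (-0.002984)/(1.337167) = 2.049720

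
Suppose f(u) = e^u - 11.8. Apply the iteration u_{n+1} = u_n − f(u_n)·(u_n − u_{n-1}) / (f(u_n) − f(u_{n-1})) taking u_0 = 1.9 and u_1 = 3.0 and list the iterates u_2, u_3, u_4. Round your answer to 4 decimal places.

2.3198, 2.4314, 2.4709

f(1.9) = -5.114106, f(3.0) = 8.285537
u_2 = 3.000000 − 8.285537·(3.000000 − 1.900000) / (8.285537 − (-5.114106)) = 3.000000 − (9.114091)/(13.399642) = 2.319826
f(2.319826) = -1.626098
u_3 = 2.319826 − (-1.626098)·(2.319826 − 3.000000) / (-1.626098 − 8.285537) = 2.319826 − (1.106030)/(-9.911635) = 2.431415
f(2.431415) = -0.425035
u_4 = 2.431415 − (-0.425035)·(2.431415 − 2.319826) / (-0.425035 − (-1.626098)) = 2.431415 − (-0.047429)/(1.201063) = 2.470904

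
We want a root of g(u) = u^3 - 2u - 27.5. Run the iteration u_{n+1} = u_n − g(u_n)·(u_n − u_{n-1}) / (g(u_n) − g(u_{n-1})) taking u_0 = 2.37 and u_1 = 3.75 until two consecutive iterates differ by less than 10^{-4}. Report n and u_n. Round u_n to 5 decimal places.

g(2.37) = -18.9279470, g(3.75) = 17.7343750
u_2 = 3.7500000 − 17.7343750·(1.3800000)/(36.6623220) = 3.0824635;  |Δ| = 0.6675365
g(3.0824635) = -4.3766492
u_3 = 3.0824635 − (-4.3766492)·(-0.6675365)/(-22.1110242) = 3.2145955;  |Δ| = 0.1321320
g(3.2145955) = -0.7107696
u_4 = 3.2145955 − (-0.7107696)·(0.1321320)/(3.6658796) = 3.2402143;  |Δ| = 0.0256188
g(3.2402143) = 0.0385438
u_5 = 3.2402143 − 0.0385438·(0.0256188)/(0.7493134) = 3.2388965;  |Δ| = 0.0013178
g(3.2388965) = -0.0003104
u_6 = 3.2388965 − (-0.0003104)·(-0.0013178)/(-0.0388542) = 3.2389070;  |Δ| = 0.0000105
|u_6 − u_5| = 0.0000105 < 10^{-4}

n = 6, u_n = 3.23891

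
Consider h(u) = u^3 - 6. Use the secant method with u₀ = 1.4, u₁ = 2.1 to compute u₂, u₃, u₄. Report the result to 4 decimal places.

1.7497, 1.8074, 1.8175

h(1.4) = -3.256000, h(2.1) = 3.261000
u₂ = 2.100000 − 3.261000·(2.100000 − 1.400000) / (3.261000 − (-3.256000)) = 2.100000 − (2.282700)/(6.517000) = 1.749731
h(1.749731) = -0.643092
u₃ = 1.749731 − (-0.643092)·(1.749731 − 2.100000) / (-0.643092 − 3.261000) = 1.749731 − (0.225255)/(-3.904092) = 1.807429
h(1.807429) = -0.095496
u₄ = 1.807429 − (-0.095496)·(1.807429 − 1.749731) / (-0.095496 − (-0.643092)) = 1.807429 − (-0.005510)/(0.547596) = 1.817490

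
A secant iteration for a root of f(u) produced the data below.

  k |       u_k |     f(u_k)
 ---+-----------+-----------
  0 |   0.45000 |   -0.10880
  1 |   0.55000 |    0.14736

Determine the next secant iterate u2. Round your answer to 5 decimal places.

u2 = 0.55000 − 0.14736·(0.55000 − 0.45000) / (0.14736 − (-0.10880))
   = 0.55000 − (0.0147360)/(0.2561600) = 0.4924735

0.49247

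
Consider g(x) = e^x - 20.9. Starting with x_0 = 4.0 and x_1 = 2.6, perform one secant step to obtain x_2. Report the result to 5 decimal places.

g(4.0) = 33.6981500, g(2.6) = -7.4362620
x_2 = 2.6000000 − (-7.4362620)·(2.6000000 − 4.0000000) / (-7.4362620 − 33.6981500) = 2.6000000 − (10.4107668)/(-41.1344120) = 2.8530914

2.85309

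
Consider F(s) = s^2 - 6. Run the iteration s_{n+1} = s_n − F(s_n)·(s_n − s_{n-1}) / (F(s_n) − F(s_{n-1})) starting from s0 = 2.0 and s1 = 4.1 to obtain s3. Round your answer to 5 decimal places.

2.41826

F(2.0) = -2.0000000, F(4.1) = 10.8100000
s2 = 4.1000000 − 10.8100000·(4.1000000 − 2.0000000) / (10.8100000 − (-2.0000000)) = 4.1000000 − (22.7010000)/(12.8100000) = 2.3278689
F(2.3278689) = -0.5810266
s3 = 2.3278689 − (-0.5810266)·(2.3278689 − 4.1000000) / (-0.5810266 − 10.8100000) = 2.3278689 − (1.0296553)/(-11.3910266) = 2.4182606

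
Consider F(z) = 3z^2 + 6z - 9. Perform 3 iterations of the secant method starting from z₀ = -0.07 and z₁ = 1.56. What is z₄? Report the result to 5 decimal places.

1.00099

F(-0.07) = -9.4053000, F(1.56) = 7.6608000
z₂ = 1.5600000 − 7.6608000·(1.5600000 − (-0.0700000)) / (7.6608000 − (-9.4053000)) = 1.5600000 − (12.4871040)/(17.0661000) = 0.8283095
F(0.8283095) = -1.9718536
z₃ = 0.8283095 − (-1.9718536)·(0.8283095 − 1.5600000) / (-1.9718536 − 7.6608000) = 0.8283095 − (1.4427866)/(-9.6326536) = 0.9780903
F(0.9780903) = -0.2614767
z₄ = 0.9780903 − (-0.2614767)·(0.9780903 − 0.8283095) / (-0.2614767 − (-1.9718536)) = 0.9780903 − (-0.0391642)/(1.7103769) = 1.0009883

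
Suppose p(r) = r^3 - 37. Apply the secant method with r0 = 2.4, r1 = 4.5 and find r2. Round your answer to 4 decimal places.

p(2.4) = -23.176000, p(4.5) = 54.125000
r2 = 4.500000 − 54.125000·(4.500000 − 2.400000) / (54.125000 − (-23.176000)) = 4.500000 − (113.662500)/(77.301000) = 3.029612

3.0296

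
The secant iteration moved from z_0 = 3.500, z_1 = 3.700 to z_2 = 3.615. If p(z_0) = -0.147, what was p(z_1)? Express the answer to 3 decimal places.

The secant line through (3.500, -0.147) and (3.700, p(z_1)) crosses zero at z_2 = 3.615.
So (3.500, -0.147), (3.700, p(z_1)), (3.615, 0) are collinear:
p(z_1) = -0.147 · (3.700 − 3.615) / (3.500 − 3.615) = -0.147 · (0.08500)/(-0.11500) = 0.10865

0.109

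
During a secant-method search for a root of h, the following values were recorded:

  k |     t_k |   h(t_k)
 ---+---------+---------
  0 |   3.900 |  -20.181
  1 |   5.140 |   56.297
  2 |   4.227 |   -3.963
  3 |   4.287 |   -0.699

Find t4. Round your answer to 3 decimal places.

t4 = 4.287 − (-0.699)·(4.287 − 4.227) / (-0.699 − (-3.963))
   = 4.287 − (-0.04194)/(3.26400) = 4.29985

4.300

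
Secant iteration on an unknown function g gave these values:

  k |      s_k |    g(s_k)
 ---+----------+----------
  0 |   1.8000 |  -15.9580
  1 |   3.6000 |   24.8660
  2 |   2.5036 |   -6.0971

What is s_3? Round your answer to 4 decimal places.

s_3 = 2.5036 − (-6.0971)·(2.5036 − 3.6000) / (-6.0971 − 24.8660)
   = 2.5036 − (6.684860)/(-30.963100) = 2.719498

2.7195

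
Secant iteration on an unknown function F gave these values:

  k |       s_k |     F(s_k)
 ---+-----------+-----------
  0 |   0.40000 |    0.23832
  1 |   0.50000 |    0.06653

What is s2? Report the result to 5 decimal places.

0.53873

s2 = 0.50000 − 0.06653·(0.50000 − 0.40000) / (0.06653 − 0.23832)
   = 0.50000 − (0.0066530)/(-0.1717900) = 0.5387275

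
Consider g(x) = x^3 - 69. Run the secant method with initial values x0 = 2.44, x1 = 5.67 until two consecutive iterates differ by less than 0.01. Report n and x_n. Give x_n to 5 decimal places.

n = 6, x_n = 4.10155

g(2.44) = -54.4732160, g(5.67) = 113.2842630
x2 = 5.6700000 − 113.2842630·(3.2300000)/(167.7574790) = 3.4888265;  |Δ| = 2.1811735
g(3.4888265) = -26.5343170
x3 = 3.4888265 − (-26.5343170)·(-2.1811735)/(-139.8185800) = 3.9027625;  |Δ| = 0.4139360
g(3.9027625) = -9.5548565
x4 = 3.9027625 − (-9.5548565)·(0.4139360)/(16.9794606) = 4.1356969;  |Δ| = 0.2329343
g(4.1356969) = 1.7369121
x5 = 4.1356969 − 1.7369121·(0.2329343)/(11.2917686) = 4.0998667;  |Δ| = 0.0358302
g(4.0998667) = -0.0857243
x6 = 4.0998667 − (-0.0857243)·(-0.0358302)/(-1.8226364) = 4.1015519;  |Δ| = 0.0016852
|x6 − x5| = 0.0016852 < 0.01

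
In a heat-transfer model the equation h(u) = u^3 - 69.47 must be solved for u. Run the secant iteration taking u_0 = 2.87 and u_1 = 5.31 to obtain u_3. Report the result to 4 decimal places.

4.0210

h(2.87) = -45.830097, h(5.31) = 80.251291
u_2 = 5.310000 − 80.251291·(5.310000 − 2.870000) / (80.251291 − (-45.830097)) = 5.310000 − (195.813150)/(126.081388) = 3.756931
h(3.756931) = -16.442701
u_3 = 3.756931 − (-16.442701)·(3.756931 − 5.310000) / (-16.442701 − 80.251291) = 3.756931 − (25.536656)/(-96.693992) = 4.021028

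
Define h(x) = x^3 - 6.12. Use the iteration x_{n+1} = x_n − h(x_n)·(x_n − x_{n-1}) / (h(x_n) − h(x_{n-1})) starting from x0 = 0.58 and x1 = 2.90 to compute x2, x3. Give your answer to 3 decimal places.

h(0.58) = -5.92489, h(2.90) = 18.26900
x2 = 2.90000 − 18.26900·(2.90000 − 0.58000) / (18.26900 − (-5.92489)) = 2.90000 − (42.38408)/(24.19389) = 1.14815
h(1.14815) = -4.60646
x3 = 1.14815 − (-4.60646)·(1.14815 − 2.90000) / (-4.60646 − 18.26900) = 1.14815 − (8.06982)/(-22.87546) = 1.50092

1.148, 1.501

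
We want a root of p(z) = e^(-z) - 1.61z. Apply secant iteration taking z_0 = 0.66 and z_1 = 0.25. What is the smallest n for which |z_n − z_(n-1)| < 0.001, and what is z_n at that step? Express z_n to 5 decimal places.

n = 4, z_n = 0.41156

p(0.66) = -0.5457487, p(0.25) = 0.3763008
z_2 = 0.2500000 − 0.3763008·(-0.4100000)/(0.9220494) = 0.4173265;  |Δ| = 0.1673265
p(0.4173265) = -0.0130899
z_3 = 0.4173265 − (-0.0130899)·(0.1673265)/(-0.3893907) = 0.4117016;  |Δ| = 0.0056249
p(0.4117016) = -0.0003176
z_4 = 0.4117016 − (-0.0003176)·(-0.0056249)/(0.0127723) = 0.4115617;  |Δ| = 0.0001399
|z_4 − z_3| = 0.0001399 < 0.001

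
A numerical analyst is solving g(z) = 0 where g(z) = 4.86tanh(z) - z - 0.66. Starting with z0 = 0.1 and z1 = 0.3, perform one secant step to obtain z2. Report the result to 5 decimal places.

0.17537

g(0.1) = -0.2756135, g(0.3) = 0.4557793
z2 = 0.3000000 − 0.4557793·(0.3000000 − 0.1000000) / (0.4557793 − (-0.2756135)) = 0.3000000 − (0.0911559)/(0.7313928) = 0.1753668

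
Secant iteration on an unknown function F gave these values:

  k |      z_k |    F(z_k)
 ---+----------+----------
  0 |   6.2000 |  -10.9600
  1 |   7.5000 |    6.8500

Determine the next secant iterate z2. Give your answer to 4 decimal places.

7.0000

z2 = 7.5000 − 6.8500·(7.5000 − 6.2000) / (6.8500 − (-10.9600))
   = 7.5000 − (8.905000)/(17.810000) = 7.000000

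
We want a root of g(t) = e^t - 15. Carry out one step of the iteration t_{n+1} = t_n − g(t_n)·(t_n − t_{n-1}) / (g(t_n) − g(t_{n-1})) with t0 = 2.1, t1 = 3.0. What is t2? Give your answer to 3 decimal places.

g(2.1) = -6.83383, g(3.0) = 5.08554
t2 = 3.00000 − 5.08554·(3.00000 − 2.10000) / (5.08554 − (-6.83383)) = 3.00000 − (4.57698)/(11.91937) = 2.61600

2.616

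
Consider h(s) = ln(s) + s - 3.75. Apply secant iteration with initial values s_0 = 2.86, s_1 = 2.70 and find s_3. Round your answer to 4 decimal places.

2.7415

h(2.86) = 0.160822, h(2.70) = -0.056748
s_2 = 2.700000 − (-0.056748)·(2.700000 − 2.860000) / (-0.056748 − 0.160822) = 2.700000 − (0.009080)/(-0.217570) = 2.741732
h(2.741732) = 0.000322
s_3 = 2.741732 − 0.000322·(2.741732 − 2.700000) / (0.000322 − (-0.056748)) = 2.741732 − (0.000013)/(0.057071) = 2.741497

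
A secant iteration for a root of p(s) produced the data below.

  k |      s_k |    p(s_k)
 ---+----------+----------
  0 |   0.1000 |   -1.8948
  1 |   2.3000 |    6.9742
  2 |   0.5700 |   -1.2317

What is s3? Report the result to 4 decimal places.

s3 = 0.5700 − (-1.2317)·(0.5700 − 2.3000) / (-1.2317 − 6.9742)
   = 0.5700 − (2.130841)/(-8.205900) = 0.829672

0.8297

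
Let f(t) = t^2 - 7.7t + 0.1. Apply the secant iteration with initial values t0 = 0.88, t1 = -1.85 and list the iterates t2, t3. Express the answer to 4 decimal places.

0.1993, 0.0501

f(0.88) = -5.901600, f(-1.85) = 17.767500
t2 = -1.850000 − 17.767500·(-1.850000 − 0.880000) / (17.767500 − (-5.901600)) = -1.850000 − (-48.505275)/(23.669100) = 0.199308
f(0.199308) = -1.394948
t3 = 0.199308 − (-1.394948)·(0.199308 − (-1.850000)) / (-1.394948 − 17.767500) = 0.199308 − (-2.858677)/(-19.162448) = 0.050127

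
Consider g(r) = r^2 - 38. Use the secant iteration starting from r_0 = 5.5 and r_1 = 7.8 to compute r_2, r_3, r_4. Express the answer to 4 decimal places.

6.0827, 6.1548, 6.1645

g(5.5) = -7.750000, g(7.8) = 22.840000
r_2 = 7.800000 − 22.840000·(7.800000 − 5.500000) / (22.840000 − (-7.750000)) = 7.800000 − (52.532000)/(30.590000) = 6.082707
g(6.082707) = -1.000678
r_3 = 6.082707 − (-1.000678)·(6.082707 − 7.800000) / (-1.000678 − 22.840000) = 6.082707 − (1.718458)/(-23.840678) = 6.154788
g(6.154788) = -0.118588
r_4 = 6.154788 − (-0.118588)·(6.154788 − 6.082707) / (-0.118588 − (-1.000678)) = 6.154788 − (-0.008548)/(0.882090) = 6.164478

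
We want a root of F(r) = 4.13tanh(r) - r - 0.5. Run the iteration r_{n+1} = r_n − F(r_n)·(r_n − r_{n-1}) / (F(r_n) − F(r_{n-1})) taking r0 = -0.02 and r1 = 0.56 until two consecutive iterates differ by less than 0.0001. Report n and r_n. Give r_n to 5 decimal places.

F(-0.02) = -0.5625890, F(0.56) = 1.0379468
r2 = 0.5600000 − 1.0379468·(0.5800000)/(1.6005358) = 0.1838702;  |Δ| = 0.3761298
F(0.1838702) = 0.0670702
r3 = 0.1838702 − 0.0670702·(-0.3761298)/(-0.9708766) = 0.1578864;  |Δ| = 0.0259838
F(0.1578864) = -0.0111804
r4 = 0.1578864 − (-0.0111804)·(-0.0259838)/(-0.0782506) = 0.1615990;  |Δ| = 0.0037125
F(0.1615990) = 0.0000552
r5 = 0.1615990 − 0.0000552·(0.0037125)/(0.0112356) = 0.1615807;  |Δ| = 0.0000182
|r5 − r4| = 0.0000182 < 0.0001

n = 5, r_n = 0.16158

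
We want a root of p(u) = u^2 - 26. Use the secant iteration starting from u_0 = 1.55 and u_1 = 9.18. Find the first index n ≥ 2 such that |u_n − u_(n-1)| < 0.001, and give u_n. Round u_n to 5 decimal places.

n = 7, u_n = 5.09902

p(1.55) = -23.5975000, p(9.18) = 58.2724000
u_2 = 9.1800000 − 58.2724000·(7.6300000)/(81.8699000) = 3.7492078;  |Δ| = 5.4307922
p(3.7492078) = -11.9434407
u_3 = 3.7492078 − (-11.9434407)·(-5.4307922)/(-70.2158407) = 4.6729644;  |Δ| = 0.9237566
p(4.6729644) = -4.1634037
u_4 = 4.6729644 − (-4.1634037)·(0.9237566)/(7.7800369) = 5.1673029;  |Δ| = 0.4943385
p(5.1673029) = 0.7010189
u_5 = 5.1673029 − 0.7010189·(0.4943385)/(4.8644227) = 5.0960630;  |Δ| = 0.0712398
p(5.0960630) = -0.0301415
u_6 = 5.0960630 − (-0.0301415)·(-0.0712398)/(-0.7311604) = 5.0989998;  |Δ| = 0.0029368
p(5.0989998) = -0.0002006
u_7 = 5.0989998 − (-0.0002006)·(0.0029368)/(0.0299409) = 5.0990195;  |Δ| = 0.0000197
|u_7 − u_6| = 0.0000197 < 0.001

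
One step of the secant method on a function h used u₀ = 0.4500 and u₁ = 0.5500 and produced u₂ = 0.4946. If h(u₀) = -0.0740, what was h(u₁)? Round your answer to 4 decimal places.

0.0919

The secant line through (0.4500, -0.0740) and (0.5500, h(u₁)) crosses zero at u₂ = 0.4946.
So (0.4500, -0.0740), (0.5500, h(u₁)), (0.4946, 0) are collinear:
h(u₁) = -0.0740 · (0.5500 − 0.4946) / (0.4500 − 0.4946) = -0.0740 · (0.055400)/(-0.044600) = 0.091919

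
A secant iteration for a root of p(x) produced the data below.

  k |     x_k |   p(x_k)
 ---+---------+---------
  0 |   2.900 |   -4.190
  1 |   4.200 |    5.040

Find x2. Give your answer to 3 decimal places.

x2 = 4.200 − 5.040·(4.200 − 2.900) / (5.040 − (-4.190))
   = 4.200 − (6.55200)/(9.23000) = 3.49014

3.490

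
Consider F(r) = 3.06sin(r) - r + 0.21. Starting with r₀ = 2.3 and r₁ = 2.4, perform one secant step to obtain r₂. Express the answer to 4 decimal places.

F(2.3) = 0.191858, F(2.4) = -0.123083
r₂ = 2.400000 − (-0.123083)·(2.400000 − 2.300000) / (-0.123083 − 0.191858) = 2.400000 − (-0.012308)/(-0.314941) = 2.360919

2.3609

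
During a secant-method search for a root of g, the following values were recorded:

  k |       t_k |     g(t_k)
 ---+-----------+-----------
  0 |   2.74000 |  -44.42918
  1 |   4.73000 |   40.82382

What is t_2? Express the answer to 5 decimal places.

t_2 = 4.73000 − 40.82382·(4.73000 − 2.74000) / (40.82382 − (-44.42918))
   = 4.73000 − (81.2394018)/(85.2530000) = 3.7770787

3.77708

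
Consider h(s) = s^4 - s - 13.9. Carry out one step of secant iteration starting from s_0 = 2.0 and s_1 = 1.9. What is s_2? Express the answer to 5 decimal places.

1.99651

h(2.0) = 0.1000000, h(1.9) = -2.7679000
s_2 = 1.9000000 − (-2.7679000)·(1.9000000 − 2.0000000) / (-2.7679000 − 0.1000000) = 1.9000000 − (0.2767900)/(-2.8679000) = 1.9965131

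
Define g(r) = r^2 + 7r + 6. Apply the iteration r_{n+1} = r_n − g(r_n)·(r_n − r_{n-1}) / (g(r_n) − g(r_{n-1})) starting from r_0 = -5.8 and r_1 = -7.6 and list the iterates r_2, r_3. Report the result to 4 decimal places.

-5.9500, -5.9878

g(-5.8) = -0.960000, g(-7.6) = 10.560000
r_2 = -7.600000 − 10.560000·(-7.600000 − (-5.800000)) / (10.560000 − (-0.960000)) = -7.600000 − (-19.008000)/(11.520000) = -5.950000
g(-5.950000) = -0.247500
r_3 = -5.950000 − (-0.247500)·(-5.950000 − (-7.600000)) / (-0.247500 − 10.560000) = -5.950000 − (-0.408375)/(-10.807500) = -5.987786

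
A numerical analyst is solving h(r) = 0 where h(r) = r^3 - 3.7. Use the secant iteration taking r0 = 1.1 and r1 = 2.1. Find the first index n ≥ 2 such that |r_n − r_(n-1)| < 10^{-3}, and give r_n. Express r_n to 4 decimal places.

h(1.1) = -2.369000, h(2.1) = 5.561000
r2 = 2.100000 − 5.561000·(1.000000)/(7.930000) = 1.398739;  |Δ| = 0.701261
h(1.398739) = -0.963408
r3 = 1.398739 − (-0.963408)·(-0.701261)/(-6.524408) = 1.502289;  |Δ| = 0.103550
h(1.502289) = -0.309528
r4 = 1.502289 − (-0.309528)·(0.103550)/(0.653880) = 1.551306;  |Δ| = 0.049017
h(1.551306) = 0.033297
r5 = 1.551306 − 0.033297·(0.049017)/(0.342824) = 1.546545;  |Δ| = 0.004761
h(1.546545) = -0.000969
r6 = 1.546545 − (-0.000969)·(-0.004761)/(-0.034266) = 1.546680;  |Δ| = 0.000135
|r6 − r5| = 0.000135 < 10^{-3}

n = 6, r_n = 1.5467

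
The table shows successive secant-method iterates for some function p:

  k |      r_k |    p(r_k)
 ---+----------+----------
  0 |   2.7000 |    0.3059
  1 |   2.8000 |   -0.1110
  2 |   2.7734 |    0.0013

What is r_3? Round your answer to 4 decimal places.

2.7737

r_3 = 2.7734 − 0.0013·(2.7734 − 2.8000) / (0.0013 − (-0.1110))
   = 2.7734 − (-0.000035)/(0.112300) = 2.773708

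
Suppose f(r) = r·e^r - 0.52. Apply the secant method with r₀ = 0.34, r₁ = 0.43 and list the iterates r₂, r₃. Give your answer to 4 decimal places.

f(0.34) = -0.042318, f(0.43) = 0.141021
r₂ = 0.430000 − 0.141021·(0.430000 − 0.340000) / (0.141021 − (-0.042318)) = 0.430000 − (0.012692)/(0.183339) = 0.360774
f(0.360774) = -0.002492
r₃ = 0.360774 − (-0.002492)·(0.360774 − 0.430000) / (-0.002492 − 0.141021) = 0.360774 − (0.000173)/(-0.143513) = 0.361976

0.3608, 0.3620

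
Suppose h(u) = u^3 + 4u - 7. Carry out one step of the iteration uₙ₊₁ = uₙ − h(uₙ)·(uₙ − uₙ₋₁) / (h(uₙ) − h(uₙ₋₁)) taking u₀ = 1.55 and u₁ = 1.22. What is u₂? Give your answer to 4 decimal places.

1.2511

h(1.55) = 2.923875, h(1.22) = -0.304152
u₂ = 1.220000 − (-0.304152)·(1.220000 − 1.550000) / (-0.304152 − 2.923875) = 1.220000 − (0.100370)/(-3.228027) = 1.251093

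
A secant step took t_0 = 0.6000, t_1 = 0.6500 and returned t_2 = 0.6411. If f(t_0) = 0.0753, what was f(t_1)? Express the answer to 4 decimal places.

The secant line through (0.6000, 0.0753) and (0.6500, f(t_1)) crosses zero at t_2 = 0.6411.
So (0.6000, 0.0753), (0.6500, f(t_1)), (0.6411, 0) are collinear:
f(t_1) = 0.0753 · (0.6500 − 0.6411) / (0.6000 − 0.6411) = 0.0753 · (0.008900)/(-0.041100) = -0.016306

-0.0163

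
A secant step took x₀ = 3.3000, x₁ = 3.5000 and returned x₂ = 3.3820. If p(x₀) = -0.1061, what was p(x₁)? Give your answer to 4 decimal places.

The secant line through (3.3000, -0.1061) and (3.5000, p(x₁)) crosses zero at x₂ = 3.3820.
So (3.3000, -0.1061), (3.5000, p(x₁)), (3.3820, 0) are collinear:
p(x₁) = -0.1061 · (3.5000 − 3.3820) / (3.3000 − 3.3820) = -0.1061 · (0.118000)/(-0.082000) = 0.152680

0.1527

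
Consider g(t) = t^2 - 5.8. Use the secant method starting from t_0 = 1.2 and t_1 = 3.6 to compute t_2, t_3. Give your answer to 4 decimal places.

2.1083, 2.3457

g(1.2) = -4.360000, g(3.6) = 7.160000
t_2 = 3.600000 − 7.160000·(3.600000 − 1.200000) / (7.160000 − (-4.360000)) = 3.600000 − (17.184000)/(11.520000) = 2.108333
g(2.108333) = -1.354931
t_3 = 2.108333 − (-1.354931)·(2.108333 − 3.600000) / (-1.354931 − 7.160000) = 2.108333 − (2.021105)/(-8.514931) = 2.345693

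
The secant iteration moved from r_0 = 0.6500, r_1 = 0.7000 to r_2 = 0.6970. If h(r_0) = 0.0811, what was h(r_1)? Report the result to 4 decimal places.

-0.0052

The secant line through (0.6500, 0.0811) and (0.7000, h(r_1)) crosses zero at r_2 = 0.6970.
So (0.6500, 0.0811), (0.7000, h(r_1)), (0.6970, 0) are collinear:
h(r_1) = 0.0811 · (0.7000 − 0.6970) / (0.6500 − 0.6970) = 0.0811 · (0.003000)/(-0.047000) = -0.005177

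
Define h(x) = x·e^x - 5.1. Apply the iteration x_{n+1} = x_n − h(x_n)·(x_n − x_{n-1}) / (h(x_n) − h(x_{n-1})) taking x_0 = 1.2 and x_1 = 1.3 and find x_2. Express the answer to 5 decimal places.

h(1.2) = -1.1158597, h(1.3) = -0.3299143
x_2 = 1.3000000 − (-0.3299143)·(1.3000000 − 1.2000000) / (-0.3299143 − (-1.1158597)) = 1.3000000 − (-0.0329914)/(0.7859454) = 1.3419768

1.34198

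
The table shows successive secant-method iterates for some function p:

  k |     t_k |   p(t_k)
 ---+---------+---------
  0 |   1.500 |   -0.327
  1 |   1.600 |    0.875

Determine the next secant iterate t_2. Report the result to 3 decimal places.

1.527

t_2 = 1.600 − 0.875·(1.600 − 1.500) / (0.875 − (-0.327))
   = 1.600 − (0.08750)/(1.20200) = 1.52720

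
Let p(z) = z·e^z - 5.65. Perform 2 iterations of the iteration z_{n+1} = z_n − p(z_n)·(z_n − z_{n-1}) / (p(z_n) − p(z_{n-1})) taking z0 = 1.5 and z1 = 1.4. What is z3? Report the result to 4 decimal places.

p(1.5) = 1.072534, p(1.4) = 0.027280
z2 = 1.400000 − 0.027280·(1.400000 − 1.500000) / (0.027280 − 1.072534) = 1.400000 − (-0.002728)/(-1.045254) = 1.397390
p(1.397390) = 0.001926
z3 = 1.397390 − 0.001926·(1.397390 − 1.400000) / (0.001926 − 0.027280) = 1.397390 − (-0.000005)/(-0.025354) = 1.397192

1.3972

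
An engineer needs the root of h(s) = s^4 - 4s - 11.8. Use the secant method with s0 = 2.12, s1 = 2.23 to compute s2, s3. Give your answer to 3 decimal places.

h(2.12) = -0.08037, h(2.23) = 4.00973
s2 = 2.23000 − 4.00973·(2.23000 − 2.12000) / (4.00973 − (-0.08037)) = 2.23000 − (0.44107)/(4.09010) = 2.12216
h(2.12216) = -0.00651
s3 = 2.12216 − (-0.00651)·(2.12216 − 2.23000) / (-0.00651 − 4.00973) = 2.12216 − (0.00070)/(-4.01624) = 2.12234

2.122, 2.122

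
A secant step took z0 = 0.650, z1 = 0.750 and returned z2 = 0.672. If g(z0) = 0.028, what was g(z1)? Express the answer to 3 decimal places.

The secant line through (0.650, 0.028) and (0.750, g(z1)) crosses zero at z2 = 0.672.
So (0.650, 0.028), (0.750, g(z1)), (0.672, 0) are collinear:
g(z1) = 0.028 · (0.750 − 0.672) / (0.650 − 0.672) = 0.028 · (0.07800)/(-0.02200) = -0.09927

-0.099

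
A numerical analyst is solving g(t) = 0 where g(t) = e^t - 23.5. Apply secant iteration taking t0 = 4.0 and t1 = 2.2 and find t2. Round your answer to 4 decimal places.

g(4.0) = 31.098150, g(2.2) = -14.474987
t2 = 2.200000 − (-14.474987)·(2.200000 − 4.000000) / (-14.474987 − 31.098150) = 2.200000 − (26.054976)/(-45.573137) = 2.771718

2.7717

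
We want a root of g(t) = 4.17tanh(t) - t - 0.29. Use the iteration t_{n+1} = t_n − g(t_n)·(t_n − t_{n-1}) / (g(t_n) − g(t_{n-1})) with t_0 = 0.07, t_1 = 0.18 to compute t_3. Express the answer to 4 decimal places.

0.0918

g(0.07) = -0.068576, g(0.18) = 0.272597
t_2 = 0.180000 − 0.272597·(0.180000 − 0.070000) / (0.272597 − (-0.068576)) = 0.180000 − (0.029986)/(0.341173) = 0.092110
g(0.092110) = 0.000906
t_3 = 0.092110 − 0.000906·(0.092110 − 0.180000) / (0.000906 − 0.272597) = 0.092110 − (-0.000080)/(-0.271691) = 0.091817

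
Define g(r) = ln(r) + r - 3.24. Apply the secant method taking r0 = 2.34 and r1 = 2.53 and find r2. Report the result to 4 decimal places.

2.3753

g(2.34) = -0.049849, g(2.53) = 0.218219
r2 = 2.530000 − 0.218219·(2.530000 − 2.340000) / (0.218219 − (-0.049849)) = 2.530000 − (0.041462)/(0.268068) = 2.375332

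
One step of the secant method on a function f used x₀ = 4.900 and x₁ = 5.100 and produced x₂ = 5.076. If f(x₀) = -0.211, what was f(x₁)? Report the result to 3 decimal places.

0.029

The secant line through (4.900, -0.211) and (5.100, f(x₁)) crosses zero at x₂ = 5.076.
So (4.900, -0.211), (5.100, f(x₁)), (5.076, 0) are collinear:
f(x₁) = -0.211 · (5.100 − 5.076) / (4.900 − 5.076) = -0.211 · (0.02400)/(-0.17600) = 0.02877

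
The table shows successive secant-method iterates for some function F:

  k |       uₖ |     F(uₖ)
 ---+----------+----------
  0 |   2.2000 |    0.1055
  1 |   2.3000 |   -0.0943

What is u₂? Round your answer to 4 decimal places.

2.2528

u₂ = 2.3000 − (-0.0943)·(2.3000 − 2.2000) / (-0.0943 − 0.1055)
   = 2.3000 − (-0.009430)/(-0.199800) = 2.252803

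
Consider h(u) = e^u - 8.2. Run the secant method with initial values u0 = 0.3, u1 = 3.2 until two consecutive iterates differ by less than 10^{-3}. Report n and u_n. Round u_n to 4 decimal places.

h(0.3) = -6.850141, h(3.2) = 16.332530
u2 = 3.200000 − 16.332530·(2.900000)/(23.182671) = 1.156908;  |Δ| = 2.043092
h(1.156908) = -5.019916
u3 = 1.156908 − (-5.019916)·(-2.043092)/(-21.352446) = 1.637234;  |Δ| = 0.480327
h(1.637234) = -3.059068
u4 = 1.637234 − (-3.059068)·(0.480327)/(1.960848) = 2.386580;  |Δ| = 0.749345
h(2.386580) = 2.676230
u5 = 2.386580 − 2.676230·(0.749345)/(5.735297) = 2.036917;  |Δ| = 0.349663
h(2.036917) = -0.533065
u6 = 2.036917 − (-0.533065)·(-0.349663)/(-3.209295) = 2.094996;  |Δ| = 0.058079
h(2.094996) = -0.074591
u7 = 2.094996 − (-0.074591)·(0.058079)/(0.458474) = 2.104445;  |Δ| = 0.009449
h(2.104445) = 0.002551
u8 = 2.104445 − 0.002551·(0.009449)/(0.077142) = 2.104133;  |Δ| = 0.000312
|u8 − u7| = 0.000312 < 10^{-3}

n = 8, u_n = 2.1041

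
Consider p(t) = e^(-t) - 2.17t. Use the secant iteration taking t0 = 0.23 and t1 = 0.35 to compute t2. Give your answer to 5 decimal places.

0.33122

p(0.23) = 0.2954336, p(0.35) = -0.0548119
t2 = 0.3500000 − (-0.0548119)·(0.3500000 − 0.2300000) / (-0.0548119 − 0.2954336) = 0.3500000 − (-0.0065774)/(-0.3502455) = 0.3312205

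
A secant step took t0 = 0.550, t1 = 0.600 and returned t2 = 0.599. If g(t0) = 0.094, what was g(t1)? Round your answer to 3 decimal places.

-0.002

The secant line through (0.550, 0.094) and (0.600, g(t1)) crosses zero at t2 = 0.599.
So (0.550, 0.094), (0.600, g(t1)), (0.599, 0) are collinear:
g(t1) = 0.094 · (0.600 − 0.599) / (0.550 − 0.599) = 0.094 · (0.00100)/(-0.04900) = -0.00192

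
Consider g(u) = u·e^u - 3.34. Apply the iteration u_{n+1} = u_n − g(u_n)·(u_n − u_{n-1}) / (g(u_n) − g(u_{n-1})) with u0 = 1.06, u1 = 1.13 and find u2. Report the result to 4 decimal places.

g(1.06) = -0.280447, g(1.13) = 0.158092
u2 = 1.130000 − 0.158092·(1.130000 − 1.060000) / (0.158092 − (-0.280447)) = 1.130000 − (0.011066)/(0.438539) = 1.104765

1.1048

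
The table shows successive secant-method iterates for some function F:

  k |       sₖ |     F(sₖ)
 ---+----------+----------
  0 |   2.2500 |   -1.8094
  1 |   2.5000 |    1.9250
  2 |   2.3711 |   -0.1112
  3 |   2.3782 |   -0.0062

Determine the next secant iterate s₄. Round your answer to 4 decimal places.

2.3786

s₄ = 2.3782 − (-0.0062)·(2.3782 − 2.3711) / (-0.0062 − (-0.1112))
   = 2.3782 − (-0.000044)/(0.105000) = 2.378619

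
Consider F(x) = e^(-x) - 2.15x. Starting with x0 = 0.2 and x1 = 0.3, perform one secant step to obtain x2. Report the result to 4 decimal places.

F(0.2) = 0.388731, F(0.3) = 0.095818
x2 = 0.300000 − 0.095818·(0.300000 − 0.200000) / (0.095818 − 0.388731) = 0.300000 − (0.009582)/(-0.292913) = 0.332712

0.3327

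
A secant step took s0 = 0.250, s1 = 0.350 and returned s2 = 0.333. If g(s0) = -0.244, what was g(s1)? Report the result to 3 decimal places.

0.050

The secant line through (0.250, -0.244) and (0.350, g(s1)) crosses zero at s2 = 0.333.
So (0.250, -0.244), (0.350, g(s1)), (0.333, 0) are collinear:
g(s1) = -0.244 · (0.350 − 0.333) / (0.250 − 0.333) = -0.244 · (0.01700)/(-0.08300) = 0.04998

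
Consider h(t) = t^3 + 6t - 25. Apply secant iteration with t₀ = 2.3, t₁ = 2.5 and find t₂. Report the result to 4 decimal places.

h(2.3) = 0.967000, h(2.5) = 5.625000
t₂ = 2.500000 − 5.625000·(2.500000 − 2.300000) / (5.625000 − 0.967000) = 2.500000 − (1.125000)/(4.658000) = 2.258480

2.2585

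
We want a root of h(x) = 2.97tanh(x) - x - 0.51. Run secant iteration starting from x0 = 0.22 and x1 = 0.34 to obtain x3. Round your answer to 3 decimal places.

0.268

h(0.22) = -0.08694, h(0.34) = 0.12261
x2 = 0.34000 − 0.12261·(0.34000 − 0.22000) / (0.12261 − (-0.08694)) = 0.34000 − (0.01471)/(0.20955) = 0.26979
h(0.26979) = 0.00259
x3 = 0.26979 − 0.00259·(0.26979 − 0.34000) / (0.00259 − 0.12261) = 0.26979 − (-0.00018)/(-0.12002) = 0.26827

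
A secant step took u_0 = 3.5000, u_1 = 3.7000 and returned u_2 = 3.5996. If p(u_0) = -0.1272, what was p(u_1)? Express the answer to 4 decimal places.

0.1282

The secant line through (3.5000, -0.1272) and (3.7000, p(u_1)) crosses zero at u_2 = 3.5996.
So (3.5000, -0.1272), (3.7000, p(u_1)), (3.5996, 0) are collinear:
p(u_1) = -0.1272 · (3.7000 − 3.5996) / (3.5000 − 3.5996) = -0.1272 · (0.100400)/(-0.099600) = 0.128222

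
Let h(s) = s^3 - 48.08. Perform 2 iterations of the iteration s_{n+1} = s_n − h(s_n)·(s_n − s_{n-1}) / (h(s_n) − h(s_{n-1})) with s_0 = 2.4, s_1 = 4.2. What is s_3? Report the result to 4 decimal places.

3.6053

h(2.4) = -34.256000, h(4.2) = 26.008000
s_2 = 4.200000 − 26.008000·(4.200000 − 2.400000) / (26.008000 − (-34.256000)) = 4.200000 − (46.814400)/(60.264000) = 3.423178
h(3.423178) = -7.966694
s_3 = 3.423178 − (-7.966694)·(3.423178 − 4.200000) / (-7.966694 − 26.008000) = 3.423178 − (6.188703)/(-33.974694) = 3.605334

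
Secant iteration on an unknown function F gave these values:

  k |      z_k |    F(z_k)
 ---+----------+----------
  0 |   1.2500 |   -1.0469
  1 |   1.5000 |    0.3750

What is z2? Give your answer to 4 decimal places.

z2 = 1.5000 − 0.3750·(1.5000 − 1.2500) / (0.3750 − (-1.0469))
   = 1.5000 − (0.093750)/(1.421900) = 1.434067

1.4341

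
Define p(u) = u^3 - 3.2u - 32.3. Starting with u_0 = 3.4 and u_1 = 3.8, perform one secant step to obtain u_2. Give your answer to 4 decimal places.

3.5085

p(3.4) = -3.876000, p(3.8) = 10.412000
u_2 = 3.800000 − 10.412000·(3.800000 − 3.400000) / (10.412000 − (-3.876000)) = 3.800000 − (4.164800)/(14.288000) = 3.508511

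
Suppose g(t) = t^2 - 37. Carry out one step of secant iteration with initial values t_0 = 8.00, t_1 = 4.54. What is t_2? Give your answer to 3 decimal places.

g(8.00) = 27.00000, g(4.54) = -16.38840
t_2 = 4.54000 − (-16.38840)·(4.54000 − 8.00000) / (-16.38840 − 27.00000) = 4.54000 − (56.70386)/(-43.38840) = 5.84689

5.847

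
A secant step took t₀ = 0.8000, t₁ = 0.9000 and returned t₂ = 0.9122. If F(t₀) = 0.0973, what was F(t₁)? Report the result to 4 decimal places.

The secant line through (0.8000, 0.0973) and (0.9000, F(t₁)) crosses zero at t₂ = 0.9122.
So (0.8000, 0.0973), (0.9000, F(t₁)), (0.9122, 0) are collinear:
F(t₁) = 0.0973 · (0.9000 − 0.9122) / (0.8000 − 0.9122) = 0.0973 · (-0.012200)/(-0.112200) = 0.010580

0.0106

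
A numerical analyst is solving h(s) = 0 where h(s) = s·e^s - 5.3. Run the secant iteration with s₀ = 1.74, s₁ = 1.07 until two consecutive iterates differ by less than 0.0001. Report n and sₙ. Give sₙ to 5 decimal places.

n = 6, sₙ = 1.36013

h(1.74) = 4.6133776, h(1.07) = -2.1805439
s₂ = 1.0700000 − (-2.1805439)·(-0.6700000)/(-6.7939215) = 1.2850399;  |Δ| = 0.2150399
h(1.2850399) = -0.6548218
s₃ = 1.2850399 − (-0.6548218)·(0.2150399)/(1.5257221) = 1.3773325;  |Δ| = 0.0922926
h(1.3773325) = 0.1601769
s₄ = 1.3773325 − 0.1601769·(0.0922926)/(0.8149988) = 1.3591937;  |Δ| = 0.0181389
h(1.3591937) = -0.0085871
s₅ = 1.3591937 − (-0.0085871)·(-0.0181389)/(-0.1687640) = 1.3601166;  |Δ| = 0.0009229
h(1.3601166) = -0.0001048
s₆ = 1.3601166 − (-0.0001048)·(0.0009229)/(0.0084823) = 1.3601280;  |Δ| = 0.0000114
|s₆ − s₅| = 0.0000114 < 0.0001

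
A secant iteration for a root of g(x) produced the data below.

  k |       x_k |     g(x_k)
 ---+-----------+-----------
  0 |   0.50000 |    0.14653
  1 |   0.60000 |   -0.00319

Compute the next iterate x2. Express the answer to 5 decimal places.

x2 = 0.60000 − (-0.00319)·(0.60000 − 0.50000) / (-0.00319 − 0.14653)
   = 0.60000 − (-0.0003190)/(-0.1497200) = 0.5978694

0.59787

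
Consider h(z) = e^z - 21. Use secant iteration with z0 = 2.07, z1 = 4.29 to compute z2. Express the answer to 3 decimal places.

h(2.07) = -13.07518, h(4.29) = 51.96647
z2 = 4.29000 − 51.96647·(4.29000 − 2.07000) / (51.96647 − (-13.07518)) = 4.29000 − (115.36556)/(65.04165) = 2.51628

2.516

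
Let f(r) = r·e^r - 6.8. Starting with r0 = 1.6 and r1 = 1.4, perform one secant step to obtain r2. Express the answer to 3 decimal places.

1.500

f(1.6) = 1.12485, f(1.4) = -1.12272
r2 = 1.40000 − (-1.12272)·(1.40000 − 1.60000) / (-1.12272 − 1.12485) = 1.40000 − (0.22454)/(-2.24757) = 1.49991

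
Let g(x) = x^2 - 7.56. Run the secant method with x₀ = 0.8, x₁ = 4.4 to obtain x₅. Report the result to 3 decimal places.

2.749

g(0.8) = -6.92000, g(4.4) = 11.80000
x₂ = 4.40000 − 11.80000·(4.40000 − 0.80000) / (11.80000 − (-6.92000)) = 4.40000 − (42.48000)/(18.72000) = 2.13077
g(2.13077) = -3.01982
x₃ = 2.13077 − (-3.01982)·(2.13077 − 4.40000) / (-3.01982 − 11.80000) = 2.13077 − (6.85267)/(-14.81982) = 2.59317
g(2.59317) = -0.83548
x₄ = 2.59317 − (-0.83548)·(2.59317 − 2.13077) / (-0.83548 − (-3.01982)) = 2.59317 − (-0.38632)/(2.18435) = 2.77003
g(2.77003) = 0.11306
x₅ = 2.77003 − 0.11306·(2.77003 − 2.59317) / (0.11306 − (-0.83548)) = 2.77003 − (0.02000)/(0.94854) = 2.74895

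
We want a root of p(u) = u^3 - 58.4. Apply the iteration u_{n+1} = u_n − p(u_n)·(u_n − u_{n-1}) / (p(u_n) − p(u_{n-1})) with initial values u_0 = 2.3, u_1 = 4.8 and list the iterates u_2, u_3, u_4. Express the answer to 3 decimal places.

3.474, 3.792, 3.890

p(2.3) = -46.23300, p(4.8) = 52.19200
u_2 = 4.80000 − 52.19200·(4.80000 − 2.30000) / (52.19200 − (-46.23300)) = 4.80000 − (130.48000)/(98.42500) = 3.47432
p(3.47432) = -16.46181
u_3 = 3.47432 − (-16.46181)·(3.47432 − 4.80000) / (-16.46181 − 52.19200) = 3.47432 − (21.82309)/(-68.65381) = 3.79219
p(3.79219) = -3.86555
u_4 = 3.79219 − (-3.86555)·(3.79219 − 3.47432) / (-3.86555 − (-16.46181)) = 3.79219 − (-1.22875)/(12.59626) = 3.88974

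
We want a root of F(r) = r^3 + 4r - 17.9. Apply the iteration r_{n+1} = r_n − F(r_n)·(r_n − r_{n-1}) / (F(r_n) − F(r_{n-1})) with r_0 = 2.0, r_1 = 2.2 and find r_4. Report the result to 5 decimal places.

2.11380

F(2.0) = -1.9000000, F(2.2) = 1.5480000
r_2 = 2.2000000 − 1.5480000·(2.2000000 − 2.0000000) / (1.5480000 − (-1.9000000)) = 2.2000000 − (0.3096000)/(3.4480000) = 2.1102088
F(2.1102088) = -0.0624444
r_3 = 2.1102088 − (-0.0624444)·(2.1102088 − 2.2000000) / (-0.0624444 − 1.5480000) = 2.1102088 − (0.0056070)/(-1.6104444) = 2.1136904
F(2.1136904) = -0.0019304
r_4 = 2.1136904 − (-0.0019304)·(2.1136904 − 2.1102088) / (-0.0019304 − (-0.0624444)) = 2.1136904 − (-0.0000067)/(0.0605141) = 2.1138015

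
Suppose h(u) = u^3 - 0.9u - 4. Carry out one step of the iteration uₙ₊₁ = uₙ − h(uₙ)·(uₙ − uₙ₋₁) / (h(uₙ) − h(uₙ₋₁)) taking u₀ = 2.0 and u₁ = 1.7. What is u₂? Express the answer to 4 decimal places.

1.7657

h(2.0) = 2.200000, h(1.7) = -0.617000
u₂ = 1.700000 − (-0.617000)·(1.700000 − 2.000000) / (-0.617000 − 2.200000) = 1.700000 − (0.185100)/(-2.817000) = 1.765708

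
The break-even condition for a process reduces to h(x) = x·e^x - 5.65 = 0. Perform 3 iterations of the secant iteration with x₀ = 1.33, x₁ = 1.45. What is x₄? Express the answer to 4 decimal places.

1.3972

h(1.33) = -0.621212, h(1.45) = 0.531516
x₂ = 1.450000 − 0.531516·(1.450000 − 1.330000) / (0.531516 − (-0.621212)) = 1.450000 − (0.063782)/(1.152728) = 1.394669
h(1.394669) = -0.024411
x₃ = 1.394669 − (-0.024411)·(1.394669 − 1.450000) / (-0.024411 − 0.531516) = 1.394669 − (0.001351)/(-0.555927) = 1.397098
h(1.397098) = -0.000902
x₄ = 1.397098 − (-0.000902)·(1.397098 − 1.394669) / (-0.000902 − (-0.024411)) = 1.397098 − (-0.000002)/(0.023509) = 1.397192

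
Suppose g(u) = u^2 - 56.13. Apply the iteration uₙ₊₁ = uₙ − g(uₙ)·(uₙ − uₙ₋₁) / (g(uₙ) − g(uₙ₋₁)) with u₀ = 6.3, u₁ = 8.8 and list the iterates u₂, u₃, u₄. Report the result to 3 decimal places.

7.389, 7.484, 7.492

g(6.3) = -16.44000, g(8.8) = 21.31000
u₂ = 8.80000 − 21.31000·(8.80000 − 6.30000) / (21.31000 − (-16.44000)) = 8.80000 − (53.27500)/(37.75000) = 7.38874
g(7.38874) = -1.53650
u₃ = 7.38874 − (-1.53650)·(7.38874 − 8.80000) / (-1.53650 − 21.31000) = 7.38874 − (2.16839)/(-22.84650) = 7.48365
g(7.48365) = -0.12494
u₄ = 7.48365 − (-0.12494)·(7.48365 − 7.38874) / (-0.12494 − (-1.53650)) = 7.48365 − (-0.01186)/(1.41156) = 7.49205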